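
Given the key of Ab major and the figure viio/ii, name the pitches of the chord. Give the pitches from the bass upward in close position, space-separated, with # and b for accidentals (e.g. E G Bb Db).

The slash marks an applied leading-tone chord: viio of ii. In Ab major, ii is Bb, so the leading tone to it is A, a half step below.
Building a diminished triad on A gives A-C-Eb.

A C Eb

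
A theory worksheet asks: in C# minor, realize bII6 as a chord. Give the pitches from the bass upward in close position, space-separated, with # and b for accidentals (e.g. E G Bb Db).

F# A D

Scale degree 2 in C# minor is D#; lowering it a half step gives D. bII6 is the Neapolitan sixth — a major triad on the lowered second degree, here in its customary first inversion.
So the chord is D-F#-A, a major triad.
With the 6 figure the chord is in first inversion; from the bass F# upward in close position it reads F#-A-D.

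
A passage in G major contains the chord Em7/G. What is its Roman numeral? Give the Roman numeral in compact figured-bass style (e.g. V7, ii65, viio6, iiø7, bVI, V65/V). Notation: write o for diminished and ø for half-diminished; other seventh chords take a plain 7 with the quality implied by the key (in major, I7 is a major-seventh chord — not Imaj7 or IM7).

vi65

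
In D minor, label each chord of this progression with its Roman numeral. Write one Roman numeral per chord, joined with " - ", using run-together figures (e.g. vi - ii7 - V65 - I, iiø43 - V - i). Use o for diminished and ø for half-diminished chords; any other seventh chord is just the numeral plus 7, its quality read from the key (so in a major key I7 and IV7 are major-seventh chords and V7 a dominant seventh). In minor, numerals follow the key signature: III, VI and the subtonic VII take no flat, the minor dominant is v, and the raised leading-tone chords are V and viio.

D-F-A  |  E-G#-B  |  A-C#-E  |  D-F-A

i - V/V - V - i

D-F-A: minor triad on D = scale degree 1 → i.
E-G#-B: a major triad on E, the applied dominant of V → V/V.
A-C#-E: major triad on A = scale degree 5 → V.
D-F-A: root D is the tonic; minor triad there is i.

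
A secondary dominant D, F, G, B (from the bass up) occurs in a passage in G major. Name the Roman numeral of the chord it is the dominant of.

The chord is a dominant seventh chord on G.
A dominant resolves down a perfect fifth: G → C. In G major, C is scale degree 4, i.e. IV.

IV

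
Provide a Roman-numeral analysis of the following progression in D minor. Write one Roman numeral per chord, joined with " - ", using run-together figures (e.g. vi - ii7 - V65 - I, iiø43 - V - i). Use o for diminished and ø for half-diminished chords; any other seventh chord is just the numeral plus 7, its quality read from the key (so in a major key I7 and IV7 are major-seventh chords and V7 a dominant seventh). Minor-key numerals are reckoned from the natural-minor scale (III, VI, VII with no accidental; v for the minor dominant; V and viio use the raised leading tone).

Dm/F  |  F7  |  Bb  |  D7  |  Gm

Dm/F: root D is the tonic; minor triad there is i6.
F7: a dominant seventh chord on F, the applied dominant of VI → V7/VI.
Bb: major triad on Bb = scale degree 6 → VI.
D7: chromatic; D is V of iv, so V7/iv.
Gm has root G, degree 4 in D minor, so iv.

i6 - V7/VI - VI - V7/iv - iv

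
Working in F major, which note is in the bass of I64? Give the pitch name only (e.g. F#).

C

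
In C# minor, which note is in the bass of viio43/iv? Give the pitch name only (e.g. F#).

B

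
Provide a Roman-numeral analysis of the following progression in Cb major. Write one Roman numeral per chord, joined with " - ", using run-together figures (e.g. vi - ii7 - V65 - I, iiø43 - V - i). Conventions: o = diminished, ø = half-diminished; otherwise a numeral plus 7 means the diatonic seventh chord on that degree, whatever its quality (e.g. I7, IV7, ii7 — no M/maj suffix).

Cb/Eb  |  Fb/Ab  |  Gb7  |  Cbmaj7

I6 - IV6 - V7 - I7

Cb/Eb: root Cb is the tonic; major triad there is I6.
Fb/Ab has root Fb, degree 4 in Cb major, so IV6.
Gb7: dominant seventh chord on Gb = scale degree 5 → V7.
Cbmaj7: major seventh chord on Cb = scale degree 1 → I7.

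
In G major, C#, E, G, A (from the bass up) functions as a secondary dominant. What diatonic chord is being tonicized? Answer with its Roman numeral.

V

The chord is a dominant seventh chord on A.
A dominant resolves down a perfect fifth: A → D. In G major, D is scale degree 5, i.e. V.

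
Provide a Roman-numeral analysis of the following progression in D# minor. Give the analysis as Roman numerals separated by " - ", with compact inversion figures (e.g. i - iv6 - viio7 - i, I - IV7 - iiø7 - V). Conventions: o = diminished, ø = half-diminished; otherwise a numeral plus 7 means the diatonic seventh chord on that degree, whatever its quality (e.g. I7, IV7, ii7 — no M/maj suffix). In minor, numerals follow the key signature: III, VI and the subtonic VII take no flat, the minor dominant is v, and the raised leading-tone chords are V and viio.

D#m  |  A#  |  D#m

i - V - i

D#m has root D#, degree 1 in D# minor, so i.
A#: root A# is the dominant; major triad there is V.
D#m has root D#, degree 1 in D# minor, so i.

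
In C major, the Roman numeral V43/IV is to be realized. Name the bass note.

G

The applied chord V43/IV is rooted on C: C-E-G-Bb.
The figure 43 means second inversion — the fifth is in the bass.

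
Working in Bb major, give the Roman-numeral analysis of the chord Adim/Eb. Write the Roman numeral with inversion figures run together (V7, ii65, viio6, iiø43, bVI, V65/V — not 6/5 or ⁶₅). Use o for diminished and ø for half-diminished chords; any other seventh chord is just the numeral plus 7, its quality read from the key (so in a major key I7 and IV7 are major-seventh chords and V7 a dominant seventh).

viio64

Stacked in thirds the chord is A-C-Eb: a diminished triad on A.
A is scale degree 7 in Bb major, and a diminished triad on that degree is written viio.
With Eb in the bass the chord is in second inversion, so the figured bass is 64.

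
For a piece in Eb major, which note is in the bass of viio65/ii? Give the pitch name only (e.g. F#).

G

The applied chord viio65/ii is rooted on E: E-G-Bb-Db.
The figure 65 means first inversion — the third is in the bass.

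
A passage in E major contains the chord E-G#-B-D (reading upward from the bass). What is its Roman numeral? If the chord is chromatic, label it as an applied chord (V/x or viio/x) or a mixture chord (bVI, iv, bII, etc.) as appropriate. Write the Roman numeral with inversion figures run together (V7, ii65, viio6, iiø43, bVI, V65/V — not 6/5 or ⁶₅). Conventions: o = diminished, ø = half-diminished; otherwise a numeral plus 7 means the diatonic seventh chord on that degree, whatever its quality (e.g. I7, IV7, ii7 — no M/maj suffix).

The pitches E-G#-B-D form a dominant seventh chord rooted on E.
E is not a diatonic chord root with this quality in E major, but it lies a perfect fifth above A (IV), so the chord functions as an applied dominant of IV.

V7/IV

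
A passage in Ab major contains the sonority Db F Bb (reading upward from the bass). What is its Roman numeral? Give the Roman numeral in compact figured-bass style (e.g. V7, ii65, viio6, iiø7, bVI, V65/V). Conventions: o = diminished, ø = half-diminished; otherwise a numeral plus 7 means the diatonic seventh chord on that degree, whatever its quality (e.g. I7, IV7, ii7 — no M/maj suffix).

ii6

Stacked in thirds the chord is Bb-Db-F: a minor triad on Bb.
In Ab major, Bb is the supertonic; the diatonic minor triad there is ii.
With Db in the bass the chord is in first inversion, so the figured bass is 6.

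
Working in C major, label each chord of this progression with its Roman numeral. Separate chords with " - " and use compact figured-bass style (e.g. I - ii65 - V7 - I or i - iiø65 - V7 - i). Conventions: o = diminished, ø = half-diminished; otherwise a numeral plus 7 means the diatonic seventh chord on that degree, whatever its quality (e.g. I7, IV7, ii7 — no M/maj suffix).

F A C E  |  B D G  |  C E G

F-A-C-E has root F, degree 4 in C major, so IV7.
B-D-G: root G is the dominant; major triad there is V6.
C-E-G: major triad on C = scale degree 1 → I.

IV7 - V6 - I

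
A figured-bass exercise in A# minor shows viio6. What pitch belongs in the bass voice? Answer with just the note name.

B#

viio in A# minor has root G##; the chord is G##-B#-D#.
The figure 6 means first inversion — the third is in the bass.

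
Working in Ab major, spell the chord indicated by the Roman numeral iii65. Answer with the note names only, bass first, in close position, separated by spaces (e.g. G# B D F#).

Eb G Bb C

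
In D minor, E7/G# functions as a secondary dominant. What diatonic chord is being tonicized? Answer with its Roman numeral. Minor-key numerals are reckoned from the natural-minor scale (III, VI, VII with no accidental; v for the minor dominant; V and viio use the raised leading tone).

V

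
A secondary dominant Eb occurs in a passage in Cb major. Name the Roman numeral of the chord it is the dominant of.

vi

The chord is a major triad on Eb.
A dominant resolves down a perfect fifth: Eb → Ab. In Cb major, Ab is scale degree 6, i.e. vi.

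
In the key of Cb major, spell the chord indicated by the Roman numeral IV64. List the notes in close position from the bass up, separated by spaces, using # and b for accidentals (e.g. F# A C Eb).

Cb Fb Ab

The numeral's case and figure indicate a major triad. In Cb major its root, the subdominant, is Fb.
Stacking thirds from Fb gives Fb-Ab-Cb.
With the 64 figure the chord is in second inversion; from the bass Cb upward in close position it reads Cb-Fb-Ab.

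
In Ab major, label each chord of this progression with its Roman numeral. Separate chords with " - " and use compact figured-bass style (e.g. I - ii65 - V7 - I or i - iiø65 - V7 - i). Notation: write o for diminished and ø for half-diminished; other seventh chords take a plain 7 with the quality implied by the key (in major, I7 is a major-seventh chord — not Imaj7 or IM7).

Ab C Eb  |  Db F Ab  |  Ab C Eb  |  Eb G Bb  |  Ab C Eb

I - IV - I - V - I

Ab-C-Eb: major triad on Ab = scale degree 1 → I.
Db-F-Ab has root Db, degree 4 in Ab major, so IV.
Ab-C-Eb: major triad on Ab = scale degree 1 → I.
Eb-G-Bb has root Eb, degree 5 in Ab major, so V.
Ab-C-Eb has root Ab, degree 1 in Ab major, so I.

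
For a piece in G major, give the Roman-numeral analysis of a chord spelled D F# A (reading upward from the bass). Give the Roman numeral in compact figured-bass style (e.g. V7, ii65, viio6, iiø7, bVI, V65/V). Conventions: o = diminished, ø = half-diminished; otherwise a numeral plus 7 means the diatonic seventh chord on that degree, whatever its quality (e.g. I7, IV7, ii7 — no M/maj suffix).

Stacked in thirds the chord is D-F#-A: a major triad on D.
D is scale degree 5 in G major, and a major triad on that degree is written V.

V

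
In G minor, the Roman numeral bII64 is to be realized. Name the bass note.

Eb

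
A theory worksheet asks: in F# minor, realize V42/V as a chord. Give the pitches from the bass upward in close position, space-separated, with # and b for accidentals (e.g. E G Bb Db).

F# G# B# D#

V42/V is a secondary dominant — the dominant seventh of V. V in F# minor is C#, so the applied chord's root is G#, a perfect fifth above.
Building a dominant seventh chord on G# gives G#-B#-D#-F#.
The figured bass 42 indicates third inversion, placing the seventh (F#) in the bass: F#-G#-B#-D#.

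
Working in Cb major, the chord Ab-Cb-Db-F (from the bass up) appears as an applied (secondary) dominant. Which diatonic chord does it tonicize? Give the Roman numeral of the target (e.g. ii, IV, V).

V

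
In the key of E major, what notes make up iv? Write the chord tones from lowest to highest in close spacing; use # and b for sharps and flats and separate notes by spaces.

A C E

iv is the minor subdominant, borrowed from the parallel minor. In E major that root is A.
So the chord is A-C-E.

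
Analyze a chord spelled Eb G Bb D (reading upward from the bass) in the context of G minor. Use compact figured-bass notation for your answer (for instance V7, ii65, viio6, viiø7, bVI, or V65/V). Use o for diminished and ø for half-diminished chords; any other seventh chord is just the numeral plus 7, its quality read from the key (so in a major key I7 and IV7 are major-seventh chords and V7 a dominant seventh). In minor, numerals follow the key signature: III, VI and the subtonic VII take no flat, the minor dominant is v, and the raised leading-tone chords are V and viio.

VI7

Stacked in thirds the chord is Eb-G-Bb-D: a major seventh chord on Eb.
In G minor, Eb is the submediant; the diatonic major seventh chord there is VI7.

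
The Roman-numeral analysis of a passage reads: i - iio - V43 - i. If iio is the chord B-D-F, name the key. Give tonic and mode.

iio is given as B-D-F — a diminished triad with root B.
iio on B implies B is the supertonic; that puts the tonic at A, and the lowercase numeral fits minor mode.

A minor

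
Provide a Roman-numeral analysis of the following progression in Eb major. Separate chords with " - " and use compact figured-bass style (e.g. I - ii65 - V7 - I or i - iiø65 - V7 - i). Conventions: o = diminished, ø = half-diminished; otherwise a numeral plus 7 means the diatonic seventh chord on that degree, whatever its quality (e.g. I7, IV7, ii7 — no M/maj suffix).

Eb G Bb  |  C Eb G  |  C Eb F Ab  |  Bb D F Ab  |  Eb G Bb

I - vi - ii43 - V7 - I

Eb-G-Bb: root Eb is the tonic; major triad there is I.
C-Eb-G: root C is the submediant; minor triad there is vi.
C-Eb-F-Ab: root F is the supertonic; minor seventh chord there is ii43.
Bb-D-F-Ab: root Bb is the dominant; dominant seventh chord there is V7.
Eb-G-Bb has root Eb, degree 1 in Eb major, so I.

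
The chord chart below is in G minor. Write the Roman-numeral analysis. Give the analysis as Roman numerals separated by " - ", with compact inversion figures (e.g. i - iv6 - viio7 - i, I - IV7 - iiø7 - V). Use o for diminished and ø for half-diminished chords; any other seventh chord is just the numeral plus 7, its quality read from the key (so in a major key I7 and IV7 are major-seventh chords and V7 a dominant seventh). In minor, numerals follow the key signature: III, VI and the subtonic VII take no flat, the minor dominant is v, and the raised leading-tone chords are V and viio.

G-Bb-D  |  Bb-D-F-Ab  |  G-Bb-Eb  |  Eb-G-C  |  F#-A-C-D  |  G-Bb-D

G-Bb-D: minor triad on G = scale degree 1 → i.
Bb-D-F-Ab: chromatic; Bb is V of VI, so V7/VI.
G-Bb-Eb: root Eb is the submediant; major triad there is VI6.
Eb-G-C has root C, degree 4 in G minor, so iv6.
F#-A-C-D: dominant seventh chord on D = scale degree 5 → V65.
G-Bb-D: minor triad on G = scale degree 1 → i.

i - V7/VI - VI6 - iv6 - V65 - i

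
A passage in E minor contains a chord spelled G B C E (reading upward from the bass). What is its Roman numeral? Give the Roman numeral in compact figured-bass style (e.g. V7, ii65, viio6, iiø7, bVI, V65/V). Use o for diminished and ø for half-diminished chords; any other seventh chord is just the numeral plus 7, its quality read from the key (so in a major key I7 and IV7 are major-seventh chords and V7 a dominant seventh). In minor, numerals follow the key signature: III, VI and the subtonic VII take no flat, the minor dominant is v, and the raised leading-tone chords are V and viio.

VI43

Stacked in thirds the chord is C-E-G-B: a major seventh chord on C.
C is scale degree 6 in E minor, and a major seventh chord on that degree is written VI7.
With G in the bass the chord is in second inversion, so the figured bass is 43.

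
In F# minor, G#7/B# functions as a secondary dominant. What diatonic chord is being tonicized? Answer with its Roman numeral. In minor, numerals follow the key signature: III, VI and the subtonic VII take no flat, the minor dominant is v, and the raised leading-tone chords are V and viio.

V

The chord is a dominant seventh chord on G#.
A dominant resolves down a perfect fifth: G# → C#. In F# minor, C# is scale degree 5, i.e. V.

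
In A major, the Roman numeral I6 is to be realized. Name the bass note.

C#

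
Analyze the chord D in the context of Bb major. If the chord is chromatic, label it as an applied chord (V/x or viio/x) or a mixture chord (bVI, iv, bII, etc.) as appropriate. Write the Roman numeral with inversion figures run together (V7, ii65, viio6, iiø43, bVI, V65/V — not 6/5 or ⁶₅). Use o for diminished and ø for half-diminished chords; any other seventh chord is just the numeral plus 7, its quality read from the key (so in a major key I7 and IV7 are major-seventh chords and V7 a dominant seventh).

V/vi

The pitches D-F#-A form a major triad rooted on D.
D is not a diatonic chord root with this quality in Bb major, but it lies a perfect fifth above G (vi), so the chord functions as an applied dominant of vi.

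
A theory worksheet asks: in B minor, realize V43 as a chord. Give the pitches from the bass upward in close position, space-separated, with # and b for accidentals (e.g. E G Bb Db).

C# E F# A#

In B minor, the fifth degree is F#. The dominant is major (leading tone raised), so V is a dominant seventh chord.
Stacking thirds from F# gives F#-A#-C#-E.
With the 43 figure the chord is in second inversion; from the bass C# upward in close position it reads C#-E-F#-A#.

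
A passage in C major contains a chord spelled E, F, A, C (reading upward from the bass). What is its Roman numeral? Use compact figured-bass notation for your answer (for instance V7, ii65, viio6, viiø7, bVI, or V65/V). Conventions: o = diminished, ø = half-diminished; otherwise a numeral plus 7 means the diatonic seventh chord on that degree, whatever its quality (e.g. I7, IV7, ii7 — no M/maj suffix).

IV42

The pitches F-A-C-E form a major seventh chord rooted on F.
F is scale degree 4 in C major, and a major seventh chord on that degree is written IV7.
With E in the bass the chord is in third inversion, so the figured bass is 42.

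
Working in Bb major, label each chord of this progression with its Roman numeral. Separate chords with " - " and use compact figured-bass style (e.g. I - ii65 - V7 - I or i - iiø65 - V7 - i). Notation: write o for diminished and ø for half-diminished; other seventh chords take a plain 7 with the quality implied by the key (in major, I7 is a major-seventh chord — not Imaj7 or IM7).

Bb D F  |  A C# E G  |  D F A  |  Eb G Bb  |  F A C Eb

I - V7/iii - iii - IV - V7

Bb-D-F: root Bb is the tonic; major triad there is I.
A-C#-E-G: chromatic; A is V of iii, so V7/iii.
D-F-A has root D, degree 3 in Bb major, so iii.
Eb-G-Bb: major triad on Eb = scale degree 4 → IV.
F-A-C-Eb: dominant seventh chord on F = scale degree 5 → V7.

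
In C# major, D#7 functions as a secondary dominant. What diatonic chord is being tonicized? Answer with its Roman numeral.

V

The chord is a dominant seventh chord on D#.
A dominant resolves down a perfect fifth: D# → G#. In C# major, G# is scale degree 5, i.e. V.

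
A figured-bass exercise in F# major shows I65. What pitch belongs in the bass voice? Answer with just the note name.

A#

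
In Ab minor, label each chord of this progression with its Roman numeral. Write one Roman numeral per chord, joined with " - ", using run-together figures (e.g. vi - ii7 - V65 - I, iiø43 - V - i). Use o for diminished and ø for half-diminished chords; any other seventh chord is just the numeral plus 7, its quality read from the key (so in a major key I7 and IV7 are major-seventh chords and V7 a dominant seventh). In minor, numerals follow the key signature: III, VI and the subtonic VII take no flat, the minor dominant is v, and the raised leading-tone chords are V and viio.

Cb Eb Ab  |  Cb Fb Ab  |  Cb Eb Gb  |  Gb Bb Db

Cb-Eb-Ab: minor triad on Ab = scale degree 1 → i6.
Cb-Fb-Ab has root Fb, degree 6 in Ab minor, so VI64.
Cb-Eb-Gb: major triad on Cb = scale degree 3 → III.
Gb-Bb-Db has root Gb, degree 7 in Ab minor, so VII.

i6 - VI64 - III - VII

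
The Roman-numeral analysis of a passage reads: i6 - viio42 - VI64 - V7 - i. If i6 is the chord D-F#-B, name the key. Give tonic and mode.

B minor

The chord Bm/D is a minor triad rooted on B; its label is i6.
If B is scale degree 1 and the mode makes that degree carry a minor triad, the tonic is B and the mode is minor.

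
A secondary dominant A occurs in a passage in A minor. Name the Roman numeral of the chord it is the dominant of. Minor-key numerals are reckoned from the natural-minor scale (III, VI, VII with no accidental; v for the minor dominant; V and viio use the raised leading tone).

The chord is a major triad on A.
A dominant resolves down a perfect fifth: A → D. In A minor, D is scale degree 4, i.e. iv.

iv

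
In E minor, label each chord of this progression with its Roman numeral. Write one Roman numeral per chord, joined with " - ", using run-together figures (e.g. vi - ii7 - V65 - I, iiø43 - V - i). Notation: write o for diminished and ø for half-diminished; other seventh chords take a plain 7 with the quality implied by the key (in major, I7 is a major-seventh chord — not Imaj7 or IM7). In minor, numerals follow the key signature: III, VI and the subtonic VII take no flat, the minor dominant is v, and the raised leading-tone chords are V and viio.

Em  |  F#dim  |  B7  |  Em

i - iio - V7 - i

Em has root E, degree 1 in E minor, so i.
F#dim has root F#, degree 2 in E minor, so iio.
B7: root B is the dominant; dominant seventh chord there is V7.
Em: minor triad on E = scale degree 1 → i.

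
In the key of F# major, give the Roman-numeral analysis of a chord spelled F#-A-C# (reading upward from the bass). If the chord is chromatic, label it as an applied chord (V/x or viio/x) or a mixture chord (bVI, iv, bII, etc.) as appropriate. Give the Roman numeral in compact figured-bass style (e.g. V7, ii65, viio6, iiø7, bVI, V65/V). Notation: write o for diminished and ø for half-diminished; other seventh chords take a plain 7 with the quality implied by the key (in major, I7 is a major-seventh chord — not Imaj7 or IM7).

i

Stacked in thirds the chord is F#-A-C#: a minor triad on F#.
F# is the first degree of F# major. This is the minor tonic, borrowed from the parallel minor.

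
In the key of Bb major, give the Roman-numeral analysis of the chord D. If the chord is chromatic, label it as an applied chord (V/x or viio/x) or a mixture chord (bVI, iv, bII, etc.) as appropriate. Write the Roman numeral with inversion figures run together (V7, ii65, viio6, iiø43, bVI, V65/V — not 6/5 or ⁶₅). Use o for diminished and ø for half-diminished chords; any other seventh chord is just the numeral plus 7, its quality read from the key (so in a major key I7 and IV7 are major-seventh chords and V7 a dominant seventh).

V/vi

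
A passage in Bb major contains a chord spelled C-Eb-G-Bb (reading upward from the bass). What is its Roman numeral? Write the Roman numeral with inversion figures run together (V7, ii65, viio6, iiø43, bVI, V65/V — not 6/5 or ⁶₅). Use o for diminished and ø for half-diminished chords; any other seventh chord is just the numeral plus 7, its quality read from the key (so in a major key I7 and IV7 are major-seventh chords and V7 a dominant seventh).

ii7

Stacked in thirds the chord is C-Eb-G-Bb: a minor seventh chord on C.
In Bb major, C is the supertonic; the diatonic minor seventh chord there is ii7.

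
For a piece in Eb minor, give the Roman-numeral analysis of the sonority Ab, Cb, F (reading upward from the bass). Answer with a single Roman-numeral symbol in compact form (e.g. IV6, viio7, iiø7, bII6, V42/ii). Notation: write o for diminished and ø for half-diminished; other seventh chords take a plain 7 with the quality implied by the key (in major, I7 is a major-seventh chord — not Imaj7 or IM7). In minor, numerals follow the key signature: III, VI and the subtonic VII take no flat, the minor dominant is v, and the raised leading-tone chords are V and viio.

iio6

Stacked in thirds the chord is F-Ab-Cb: a diminished triad on F.
In Eb minor, F is the supertonic; the diatonic diminished triad there is iio.
With Ab in the bass the chord is in first inversion, so the figured bass is 6.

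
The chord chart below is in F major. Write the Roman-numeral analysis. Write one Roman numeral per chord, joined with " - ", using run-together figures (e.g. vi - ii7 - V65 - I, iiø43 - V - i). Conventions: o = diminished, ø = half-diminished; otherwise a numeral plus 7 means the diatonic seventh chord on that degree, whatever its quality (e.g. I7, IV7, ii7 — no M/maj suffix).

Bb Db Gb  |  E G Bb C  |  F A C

Bb-Db-Gb: major triad on Gb — chromatic; Gb is the lowered second degree, so this is the Neapolitan sixth, bII6 (third, Bb, in the bass — hence the 6).
E-G-Bb-C has root C, degree 5 in F major, so V65.
F-A-C: root F is the tonic; major triad there is I.

bII6 - V65 - I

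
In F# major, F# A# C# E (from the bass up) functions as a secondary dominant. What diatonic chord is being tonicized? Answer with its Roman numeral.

IV

The chord is a dominant seventh chord on F#.
A dominant resolves down a perfect fifth: F# → B. In F# major, B is scale degree 4, i.e. IV.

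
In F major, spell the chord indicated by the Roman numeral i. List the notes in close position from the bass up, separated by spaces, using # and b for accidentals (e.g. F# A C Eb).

i is the minor tonic, borrowed from the parallel minor. In F major that root is F.
So the chord is F-Ab-C.

F Ab C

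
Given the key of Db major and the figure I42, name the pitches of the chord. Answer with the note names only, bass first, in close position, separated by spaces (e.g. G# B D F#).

C Db F Ab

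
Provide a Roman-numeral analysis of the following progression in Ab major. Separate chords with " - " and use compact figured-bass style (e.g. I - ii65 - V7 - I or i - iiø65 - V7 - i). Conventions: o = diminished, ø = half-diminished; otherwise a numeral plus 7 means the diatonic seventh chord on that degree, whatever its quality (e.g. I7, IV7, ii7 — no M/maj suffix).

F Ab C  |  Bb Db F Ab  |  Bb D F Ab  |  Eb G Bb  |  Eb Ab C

vi - ii7 - V7/V - V - I64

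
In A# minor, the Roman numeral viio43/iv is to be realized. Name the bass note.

G#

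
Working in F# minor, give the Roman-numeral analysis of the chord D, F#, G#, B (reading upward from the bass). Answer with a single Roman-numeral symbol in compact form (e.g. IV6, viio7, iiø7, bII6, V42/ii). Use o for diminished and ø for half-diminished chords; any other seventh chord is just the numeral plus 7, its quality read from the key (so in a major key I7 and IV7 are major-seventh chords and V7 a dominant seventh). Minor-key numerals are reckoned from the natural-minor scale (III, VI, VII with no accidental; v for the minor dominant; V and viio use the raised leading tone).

iiø43

The pitches G#-B-D-F# form a half-diminished seventh chord rooted on G#.
In F# minor, G# is the supertonic; the diatonic half-diminished seventh chord there is iiø7.
With D in the bass the chord is in second inversion, so the figured bass is 43.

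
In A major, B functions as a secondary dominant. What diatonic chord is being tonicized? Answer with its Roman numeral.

V

The chord is a major triad on B.
A dominant resolves down a perfect fifth: B → E. In A major, E is scale degree 5, i.e. V.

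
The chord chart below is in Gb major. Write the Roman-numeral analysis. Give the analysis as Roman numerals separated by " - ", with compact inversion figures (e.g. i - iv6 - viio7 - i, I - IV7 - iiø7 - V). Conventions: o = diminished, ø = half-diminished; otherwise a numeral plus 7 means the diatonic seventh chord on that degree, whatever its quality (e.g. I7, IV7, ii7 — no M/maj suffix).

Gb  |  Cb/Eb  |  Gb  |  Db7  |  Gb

I - IV6 - I - V7 - I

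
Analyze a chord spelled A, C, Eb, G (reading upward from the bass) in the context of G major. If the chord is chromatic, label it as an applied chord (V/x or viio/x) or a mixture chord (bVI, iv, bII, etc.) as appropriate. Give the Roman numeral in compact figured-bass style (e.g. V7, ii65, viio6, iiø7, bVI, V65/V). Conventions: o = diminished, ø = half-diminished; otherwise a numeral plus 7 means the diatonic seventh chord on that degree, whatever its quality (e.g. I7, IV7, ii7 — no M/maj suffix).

iiø7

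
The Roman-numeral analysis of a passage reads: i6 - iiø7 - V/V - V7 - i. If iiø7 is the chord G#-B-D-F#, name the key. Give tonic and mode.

F# minor

The anchor chord is a half-diminished seventh chord on G#, labeled iiø7.
Counting down one scale step from G# places the tonic on F#; a half-diminished seventh chord on degree 2 is diatonic only in minor.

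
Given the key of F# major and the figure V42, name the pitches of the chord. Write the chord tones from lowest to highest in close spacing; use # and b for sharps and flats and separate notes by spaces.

In F# major, scale degree 5 is C#, and the diatonic chord built there is a dominant seventh chord.
Stacking thirds from C# gives C#-E#-G#-B.
The figured bass 42 indicates third inversion, placing the seventh (B) in the bass: B-C#-E#-G#.

B C# E# G#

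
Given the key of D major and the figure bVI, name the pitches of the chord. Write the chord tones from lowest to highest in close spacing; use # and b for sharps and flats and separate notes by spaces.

Bb D F

Scale degree 6 in D major is B; lowering it a half step gives Bb. bVI is a major triad on the lowered sixth degree, borrowed from the parallel minor.
So the chord is Bb-D-F, a major triad.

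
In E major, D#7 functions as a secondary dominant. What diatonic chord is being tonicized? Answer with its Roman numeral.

iii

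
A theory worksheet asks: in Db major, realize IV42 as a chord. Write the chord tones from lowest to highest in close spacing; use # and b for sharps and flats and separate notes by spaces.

F Gb Bb Db

In Db major, the fourth degree is Gb, and the diatonic chord built there is a major seventh chord.
Stacking thirds from Gb gives Gb-Bb-Db-F.
The figured bass 42 indicates third inversion, placing the seventh (F) in the bass: F-Gb-Bb-Db.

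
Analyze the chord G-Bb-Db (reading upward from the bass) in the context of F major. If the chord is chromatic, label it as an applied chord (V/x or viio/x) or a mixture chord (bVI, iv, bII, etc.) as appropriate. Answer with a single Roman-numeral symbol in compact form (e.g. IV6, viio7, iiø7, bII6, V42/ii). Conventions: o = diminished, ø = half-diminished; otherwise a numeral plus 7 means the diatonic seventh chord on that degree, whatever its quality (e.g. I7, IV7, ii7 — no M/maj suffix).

iio

Stacked in thirds the chord is G-Bb-Db: a diminished triad on G.
G is the second degree of F major. This is the diminished supertonic triad, borrowed from the parallel minor.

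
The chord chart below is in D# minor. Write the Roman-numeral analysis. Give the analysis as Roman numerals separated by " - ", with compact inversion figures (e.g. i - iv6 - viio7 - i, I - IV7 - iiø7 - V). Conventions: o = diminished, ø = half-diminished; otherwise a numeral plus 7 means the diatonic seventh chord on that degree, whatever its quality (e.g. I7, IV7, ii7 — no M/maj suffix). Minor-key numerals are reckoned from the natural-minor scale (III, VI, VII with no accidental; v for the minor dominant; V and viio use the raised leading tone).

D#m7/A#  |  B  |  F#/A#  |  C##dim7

i43 - VI - III6 - viio7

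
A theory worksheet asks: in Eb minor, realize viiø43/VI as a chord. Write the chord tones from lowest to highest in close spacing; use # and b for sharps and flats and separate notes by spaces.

viiø43/VI is a secondary leading-tone chord. The target VI is Cb in Eb minor; the applied chord is rooted a semitone below, on Bb.
Building a half-diminished seventh chord on Bb gives Bb-Db-Fb-Ab.
The figured bass 43 indicates second inversion, placing the fifth (Fb) in the bass: Fb-Ab-Bb-Db.

Fb Ab Bb Db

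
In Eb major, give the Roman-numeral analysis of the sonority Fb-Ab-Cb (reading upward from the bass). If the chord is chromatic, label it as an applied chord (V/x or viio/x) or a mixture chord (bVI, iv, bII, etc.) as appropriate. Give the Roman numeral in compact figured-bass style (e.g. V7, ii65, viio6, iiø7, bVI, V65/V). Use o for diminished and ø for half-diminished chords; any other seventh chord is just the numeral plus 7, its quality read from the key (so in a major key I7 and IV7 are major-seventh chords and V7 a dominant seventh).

bII

The pitches Fb-Ab-Cb form a major triad rooted on Fb.
Fb is the lowered second degree of Eb major (diatonic 2 would be F). This is the Neapolitan chord — a major triad on the lowered second degree.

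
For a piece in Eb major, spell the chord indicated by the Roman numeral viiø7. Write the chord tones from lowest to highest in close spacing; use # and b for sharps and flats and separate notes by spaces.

In Eb major, the leading tone is D, and the diatonic chord built there is a half-diminished seventh chord.
That chord is spelled D-F-Ab-C.

D F Ab C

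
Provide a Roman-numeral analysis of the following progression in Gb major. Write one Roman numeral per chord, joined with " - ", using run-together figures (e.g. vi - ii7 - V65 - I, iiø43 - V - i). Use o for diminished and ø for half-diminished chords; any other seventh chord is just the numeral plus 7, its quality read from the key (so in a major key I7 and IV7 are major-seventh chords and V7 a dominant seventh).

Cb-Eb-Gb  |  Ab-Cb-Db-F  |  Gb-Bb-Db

IV - V43 - I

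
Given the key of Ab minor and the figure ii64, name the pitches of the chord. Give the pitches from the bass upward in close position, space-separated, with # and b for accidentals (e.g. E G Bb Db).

Scale degree 2 in Ab minor is Bb; here the chord built on it is altered to a minor triad. ii64 is the minor supertonic, borrowed from the parallel major (the Dorian ii).
So the chord is Bb-Db-F.
With the 64 figure the chord is in second inversion; from the bass F upward in close position it reads F-Bb-Db.

F Bb Db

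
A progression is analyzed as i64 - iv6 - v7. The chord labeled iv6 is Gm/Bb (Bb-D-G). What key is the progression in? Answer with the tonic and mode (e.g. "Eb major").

The anchor chord is a minor triad on G, labeled iv6.
If G is scale degree 4 and the mode makes that degree carry a minor triad, the tonic is D and the mode is minor.

D minor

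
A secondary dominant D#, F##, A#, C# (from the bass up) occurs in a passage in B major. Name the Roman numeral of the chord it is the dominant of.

vi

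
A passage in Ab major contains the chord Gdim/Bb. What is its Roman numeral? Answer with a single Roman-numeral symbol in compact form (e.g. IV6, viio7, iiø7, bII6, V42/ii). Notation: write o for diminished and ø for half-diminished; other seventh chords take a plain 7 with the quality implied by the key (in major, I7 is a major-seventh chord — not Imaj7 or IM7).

Stacked in thirds the chord is G-Bb-Db: a diminished triad on G.
G is scale degree 7 in Ab major, and a diminished triad on that degree is written viio.
With Bb in the bass the chord is in first inversion, so the figured bass is 6.

viio6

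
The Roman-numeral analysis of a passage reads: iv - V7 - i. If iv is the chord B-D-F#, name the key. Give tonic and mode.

F# minor

The chord Bm is a minor triad rooted on B; its label is iv.
Counting down 3 scale steps from B places the tonic on F#; a minor triad on degree 4 is diatonic only in minor.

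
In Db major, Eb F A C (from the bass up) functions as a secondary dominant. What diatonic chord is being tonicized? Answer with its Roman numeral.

vi

The chord is a dominant seventh chord on F.
A dominant resolves down a perfect fifth: F → Bb. In Db major, Bb is scale degree 6, i.e. vi.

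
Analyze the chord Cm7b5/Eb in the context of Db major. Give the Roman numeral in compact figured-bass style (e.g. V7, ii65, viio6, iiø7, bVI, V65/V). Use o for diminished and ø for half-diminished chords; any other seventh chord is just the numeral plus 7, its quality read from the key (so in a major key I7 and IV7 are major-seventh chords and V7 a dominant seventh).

viiø65

The pitches C-Eb-Gb-Bb form a half-diminished seventh chord rooted on C.
C is scale degree 7 in Db major, and a half-diminished seventh chord on that degree is written viiø7.
With Eb in the bass the chord is in first inversion, so the figured bass is 65.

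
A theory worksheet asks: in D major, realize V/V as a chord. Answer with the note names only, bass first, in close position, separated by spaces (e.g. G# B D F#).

E G# B

V/V is a secondary dominant — the dominant triad of V. V in D major is A, so the applied chord's root is E, a perfect fifth above.
Building a major triad on E gives E-G#-B.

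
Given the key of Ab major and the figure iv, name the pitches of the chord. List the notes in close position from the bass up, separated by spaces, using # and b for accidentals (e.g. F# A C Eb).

iv is the minor subdominant, borrowed from the parallel minor. In Ab major that root is Db.
So the chord is Db-Fb-Ab, a minor triad.

Db Fb Ab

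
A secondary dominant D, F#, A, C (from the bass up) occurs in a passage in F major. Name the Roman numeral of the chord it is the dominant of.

The chord is a dominant seventh chord on D.
A dominant resolves down a perfect fifth: D → G. In F major, G is scale degree 2, i.e. ii.

ii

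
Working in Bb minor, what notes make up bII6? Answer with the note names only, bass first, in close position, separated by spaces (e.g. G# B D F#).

Scale degree 2 in Bb minor is C; lowering it a half step gives Cb. bII6 is the Neapolitan sixth — a major triad on the lowered second degree, here in its customary first inversion.
So the chord is Cb-Eb-Gb.
The figured bass 6 indicates first inversion, placing the third (Eb) in the bass: Eb-Gb-Cb.

Eb Gb Cb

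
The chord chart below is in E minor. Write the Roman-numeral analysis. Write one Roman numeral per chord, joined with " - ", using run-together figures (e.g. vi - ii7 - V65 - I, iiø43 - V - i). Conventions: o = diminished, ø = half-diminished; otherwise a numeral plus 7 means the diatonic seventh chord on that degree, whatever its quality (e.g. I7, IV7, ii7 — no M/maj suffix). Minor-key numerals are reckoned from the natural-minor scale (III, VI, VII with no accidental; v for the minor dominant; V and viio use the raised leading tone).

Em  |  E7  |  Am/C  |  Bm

i - V7/iv - iv6 - v

Em: minor triad on E = scale degree 1 → i.
E7 is the secondary dominant of iv (dominant seventh chord on E): V7/iv.
Am/C has root A, degree 4 in E minor, so iv6.
Bm: minor triad on B = scale degree 5 → v.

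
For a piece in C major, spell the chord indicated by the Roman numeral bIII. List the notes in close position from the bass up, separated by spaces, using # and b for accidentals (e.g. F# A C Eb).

Eb G Bb

Scale degree 3 in C major is E; lowering it a half step gives Eb. bIII is a major triad on the lowered third degree, borrowed from the parallel minor.
So the chord is Eb-G-Bb.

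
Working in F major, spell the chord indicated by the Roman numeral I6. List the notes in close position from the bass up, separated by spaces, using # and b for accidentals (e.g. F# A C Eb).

A C F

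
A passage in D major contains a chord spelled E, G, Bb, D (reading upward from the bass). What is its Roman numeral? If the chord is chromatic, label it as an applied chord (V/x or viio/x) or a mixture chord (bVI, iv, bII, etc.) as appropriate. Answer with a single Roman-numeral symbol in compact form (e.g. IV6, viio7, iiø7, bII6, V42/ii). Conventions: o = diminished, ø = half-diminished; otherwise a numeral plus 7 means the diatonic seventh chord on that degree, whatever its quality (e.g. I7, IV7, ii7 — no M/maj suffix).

iiø7

Stacked in thirds the chord is E-G-Bb-D: a half-diminished seventh chord on E.
E is the second degree of D major. This is the half-diminished supertonic seventh, borrowed from the parallel minor.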